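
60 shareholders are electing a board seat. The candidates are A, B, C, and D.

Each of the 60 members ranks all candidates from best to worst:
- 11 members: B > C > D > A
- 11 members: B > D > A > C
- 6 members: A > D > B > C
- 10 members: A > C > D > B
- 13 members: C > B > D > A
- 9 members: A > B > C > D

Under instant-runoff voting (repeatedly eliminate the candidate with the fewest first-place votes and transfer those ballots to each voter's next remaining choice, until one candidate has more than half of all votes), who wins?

B

Round 1: A 25, B 22, C 13, D 0. D eliminated.
Round 2: A 25, B 22, C 13. C eliminated.
Round 3: A 25, B 35. B has a majority (≥31).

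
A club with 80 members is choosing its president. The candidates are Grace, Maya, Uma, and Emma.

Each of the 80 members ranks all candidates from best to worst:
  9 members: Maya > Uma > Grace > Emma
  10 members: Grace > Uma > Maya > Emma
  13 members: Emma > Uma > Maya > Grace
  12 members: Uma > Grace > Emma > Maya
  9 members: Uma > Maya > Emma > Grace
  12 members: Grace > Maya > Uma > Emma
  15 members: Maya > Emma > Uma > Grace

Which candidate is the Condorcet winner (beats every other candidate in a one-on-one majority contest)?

Uma

Uma vs Grace: 58–22
Uma vs Maya: 44–36
Uma vs Emma: 52–28
Uma beats every other candidate.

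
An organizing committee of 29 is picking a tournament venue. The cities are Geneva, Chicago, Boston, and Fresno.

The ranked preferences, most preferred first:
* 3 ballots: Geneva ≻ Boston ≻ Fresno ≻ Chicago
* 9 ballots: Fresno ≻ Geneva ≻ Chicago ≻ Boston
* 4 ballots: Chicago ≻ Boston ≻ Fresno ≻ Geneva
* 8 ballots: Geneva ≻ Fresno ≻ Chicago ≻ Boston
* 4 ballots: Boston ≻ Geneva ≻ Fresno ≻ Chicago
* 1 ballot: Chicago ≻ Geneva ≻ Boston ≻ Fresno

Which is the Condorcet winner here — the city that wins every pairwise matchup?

Geneva vs Chicago: 24–5
Geneva vs Boston: 21–8
Geneva vs Fresno: 16–13
Geneva beats every other city.

Geneva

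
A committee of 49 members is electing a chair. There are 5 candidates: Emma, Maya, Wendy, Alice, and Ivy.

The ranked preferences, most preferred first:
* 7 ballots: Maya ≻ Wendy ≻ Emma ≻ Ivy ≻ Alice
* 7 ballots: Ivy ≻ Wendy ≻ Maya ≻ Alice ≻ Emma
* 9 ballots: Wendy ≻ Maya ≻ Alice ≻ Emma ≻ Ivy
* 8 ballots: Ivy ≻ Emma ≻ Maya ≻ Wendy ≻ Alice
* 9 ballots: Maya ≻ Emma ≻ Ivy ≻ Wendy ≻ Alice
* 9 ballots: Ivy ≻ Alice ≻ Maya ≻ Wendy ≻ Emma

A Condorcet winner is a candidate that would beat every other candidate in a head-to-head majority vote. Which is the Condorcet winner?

Maya vs Emma: 41–8
Maya vs Wendy: 33–16
Maya vs Alice: 40–9
Maya vs Ivy: 25–24
Maya beats every other candidate.

Maya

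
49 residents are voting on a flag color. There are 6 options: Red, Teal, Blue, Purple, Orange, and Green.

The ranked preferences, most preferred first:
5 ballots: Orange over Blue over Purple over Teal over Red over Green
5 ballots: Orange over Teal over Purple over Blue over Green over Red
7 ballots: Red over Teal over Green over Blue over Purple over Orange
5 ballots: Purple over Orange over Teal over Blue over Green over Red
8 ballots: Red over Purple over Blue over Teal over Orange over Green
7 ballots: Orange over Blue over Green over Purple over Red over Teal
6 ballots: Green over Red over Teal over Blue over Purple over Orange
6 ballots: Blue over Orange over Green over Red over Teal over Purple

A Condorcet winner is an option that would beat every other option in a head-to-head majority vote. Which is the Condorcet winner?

Blue

Blue vs Red: 28–21
Blue vs Teal: 26–23
Blue vs Purple: 31–18
Blue vs Orange: 27–22
Blue vs Green: 36–13
Blue beats every other option.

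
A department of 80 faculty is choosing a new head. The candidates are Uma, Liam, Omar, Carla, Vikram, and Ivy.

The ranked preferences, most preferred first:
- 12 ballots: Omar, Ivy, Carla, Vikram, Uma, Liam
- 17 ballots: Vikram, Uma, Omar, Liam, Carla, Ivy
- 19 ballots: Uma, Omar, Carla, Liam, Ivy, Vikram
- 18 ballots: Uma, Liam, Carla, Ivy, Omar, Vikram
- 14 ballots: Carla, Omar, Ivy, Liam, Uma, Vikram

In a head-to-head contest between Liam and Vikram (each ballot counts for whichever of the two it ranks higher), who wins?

Liam is ranked above Vikram on 51 ballots; Vikram above Liam on 29.

Liam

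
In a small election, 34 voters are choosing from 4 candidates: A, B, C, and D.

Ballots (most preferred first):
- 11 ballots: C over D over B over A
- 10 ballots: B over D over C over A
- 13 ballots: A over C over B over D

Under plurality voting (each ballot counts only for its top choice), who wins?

A

First-place votes: A 13, B 10, C 11, D 0.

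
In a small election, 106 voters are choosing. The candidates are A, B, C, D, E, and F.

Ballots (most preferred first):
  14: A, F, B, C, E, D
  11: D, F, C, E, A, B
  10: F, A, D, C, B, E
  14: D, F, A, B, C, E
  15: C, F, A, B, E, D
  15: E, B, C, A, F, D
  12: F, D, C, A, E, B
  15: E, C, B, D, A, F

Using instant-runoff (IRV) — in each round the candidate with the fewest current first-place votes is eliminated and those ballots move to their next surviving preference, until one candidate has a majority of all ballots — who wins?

F

Round 1: A 14, B 0, C 15, D 25, E 30, F 22. B eliminated.
Round 2: A 14, C 15, D 25, E 30, F 22. A eliminated.
Round 3: C 15, D 25, E 30, F 36. C eliminated.
Round 4: D 25, E 30, F 51. D eliminated.
Round 5: E 30, F 76. F has a majority (≥54).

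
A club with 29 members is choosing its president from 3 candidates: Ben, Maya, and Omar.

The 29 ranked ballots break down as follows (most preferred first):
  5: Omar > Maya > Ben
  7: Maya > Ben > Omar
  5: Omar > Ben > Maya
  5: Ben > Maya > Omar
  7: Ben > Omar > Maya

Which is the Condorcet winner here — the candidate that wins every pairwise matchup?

Ben vs Maya: 17–12
Ben vs Omar: 19–10
Ben beats every other candidate.

Ben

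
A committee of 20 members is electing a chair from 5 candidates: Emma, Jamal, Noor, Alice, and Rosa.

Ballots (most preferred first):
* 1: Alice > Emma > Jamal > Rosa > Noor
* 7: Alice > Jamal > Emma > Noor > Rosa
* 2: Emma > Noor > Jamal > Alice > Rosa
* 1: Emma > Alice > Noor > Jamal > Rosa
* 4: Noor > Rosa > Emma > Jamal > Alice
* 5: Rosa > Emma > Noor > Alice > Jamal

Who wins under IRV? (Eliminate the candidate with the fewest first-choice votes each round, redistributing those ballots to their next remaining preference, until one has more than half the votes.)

Noor

Round 1: Emma 3, Jamal 0, Noor 4, Alice 8, Rosa 5. Jamal eliminated.
Round 2: Emma 3, Noor 4, Alice 8, Rosa 5. Emma eliminated.
Round 3: Noor 6, Alice 9, Rosa 5. Rosa eliminated.
Round 4: Noor 11, Alice 9. Noor has a majority (≥11).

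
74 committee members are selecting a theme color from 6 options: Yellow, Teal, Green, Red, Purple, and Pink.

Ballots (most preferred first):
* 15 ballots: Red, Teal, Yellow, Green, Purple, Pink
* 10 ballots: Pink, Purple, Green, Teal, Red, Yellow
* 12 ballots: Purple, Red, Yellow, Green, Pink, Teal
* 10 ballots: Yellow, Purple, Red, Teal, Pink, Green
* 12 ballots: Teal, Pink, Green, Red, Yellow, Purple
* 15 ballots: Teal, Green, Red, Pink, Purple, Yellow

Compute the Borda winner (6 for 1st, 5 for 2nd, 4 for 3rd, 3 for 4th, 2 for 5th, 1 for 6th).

Yellow: 15×4 + 10×1 + 12×4 + 10×6 + 12×2 + 15×1 = 217
Teal: 15×5 + 10×3 + 12×1 + 10×3 + 12×6 + 15×6 = 309
Green: 15×3 + 10×4 + 12×3 + 10×1 + 12×4 + 15×5 = 254
Red: 15×6 + 10×2 + 12×5 + 10×4 + 12×3 + 15×4 = 306
Purple: 15×2 + 10×5 + 12×6 + 10×5 + 12×1 + 15×2 = 244
Pink: 15×1 + 10×6 + 12×2 + 10×2 + 12×5 + 15×3 = 224

Teal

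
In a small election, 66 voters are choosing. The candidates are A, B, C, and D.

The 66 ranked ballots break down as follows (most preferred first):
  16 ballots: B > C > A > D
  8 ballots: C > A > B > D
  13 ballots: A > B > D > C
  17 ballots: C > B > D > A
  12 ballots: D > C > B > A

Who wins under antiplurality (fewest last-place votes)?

B

Last-place votes: A 29, B 0, C 13, D 24.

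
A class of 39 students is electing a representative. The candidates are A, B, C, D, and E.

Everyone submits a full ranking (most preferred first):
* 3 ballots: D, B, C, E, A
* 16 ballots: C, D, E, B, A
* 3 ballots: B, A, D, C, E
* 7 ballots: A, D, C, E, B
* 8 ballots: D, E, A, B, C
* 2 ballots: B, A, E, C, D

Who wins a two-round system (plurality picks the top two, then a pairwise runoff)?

D

Round 1 first-place votes: A 7, B 5, C 16, D 11, E 0. C and D advance.
Runoff: C is ranked above D on 18 ballots, D above C on 21.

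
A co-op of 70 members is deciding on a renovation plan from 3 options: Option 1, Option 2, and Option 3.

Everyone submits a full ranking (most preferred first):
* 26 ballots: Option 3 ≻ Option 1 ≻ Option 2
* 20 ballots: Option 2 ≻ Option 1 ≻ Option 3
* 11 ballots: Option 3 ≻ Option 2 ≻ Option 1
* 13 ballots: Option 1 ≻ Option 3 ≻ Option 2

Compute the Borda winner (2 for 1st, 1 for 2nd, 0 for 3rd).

Option 1: 26×1 + 20×1 + 11×0 + 13×2 = 72
Option 2: 26×0 + 20×2 + 11×1 + 13×0 = 51
Option 3: 26×2 + 20×0 + 11×2 + 13×1 = 87

Option 3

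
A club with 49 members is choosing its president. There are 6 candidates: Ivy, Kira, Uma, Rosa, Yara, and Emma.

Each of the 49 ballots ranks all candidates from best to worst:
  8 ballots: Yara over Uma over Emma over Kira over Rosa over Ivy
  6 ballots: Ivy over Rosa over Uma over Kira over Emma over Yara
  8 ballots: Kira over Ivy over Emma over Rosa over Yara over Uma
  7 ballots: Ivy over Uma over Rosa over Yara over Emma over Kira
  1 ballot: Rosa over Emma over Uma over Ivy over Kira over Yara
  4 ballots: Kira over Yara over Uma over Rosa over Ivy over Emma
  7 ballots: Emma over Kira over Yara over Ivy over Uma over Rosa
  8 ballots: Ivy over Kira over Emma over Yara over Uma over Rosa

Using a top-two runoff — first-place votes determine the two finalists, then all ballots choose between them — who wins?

Round 1 first-place votes: Ivy 21, Kira 12, Uma 0, Rosa 1, Yara 8, Emma 7. Ivy and Kira advance.
Runoff: Ivy is ranked above Kira on 22 ballots, Kira above Ivy on 27.

Kira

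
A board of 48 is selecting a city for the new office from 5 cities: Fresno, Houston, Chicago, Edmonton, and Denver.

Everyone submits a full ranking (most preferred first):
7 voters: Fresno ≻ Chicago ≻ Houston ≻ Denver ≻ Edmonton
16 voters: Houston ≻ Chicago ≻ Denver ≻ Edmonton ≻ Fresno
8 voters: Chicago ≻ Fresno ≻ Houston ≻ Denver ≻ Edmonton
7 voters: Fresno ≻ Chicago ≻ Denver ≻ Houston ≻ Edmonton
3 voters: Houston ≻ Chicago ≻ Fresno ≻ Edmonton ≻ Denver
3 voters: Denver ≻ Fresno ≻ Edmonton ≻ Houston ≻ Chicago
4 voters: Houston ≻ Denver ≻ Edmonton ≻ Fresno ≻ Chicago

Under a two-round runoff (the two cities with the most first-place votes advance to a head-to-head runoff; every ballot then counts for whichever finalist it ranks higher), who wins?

Fresno

Round 1 first-place votes: Fresno 14, Houston 23, Chicago 8, Edmonton 0, Denver 3. Houston and Fresno advance.
Runoff: Houston is ranked above Fresno on 23 ballots, Fresno above Houston on 25.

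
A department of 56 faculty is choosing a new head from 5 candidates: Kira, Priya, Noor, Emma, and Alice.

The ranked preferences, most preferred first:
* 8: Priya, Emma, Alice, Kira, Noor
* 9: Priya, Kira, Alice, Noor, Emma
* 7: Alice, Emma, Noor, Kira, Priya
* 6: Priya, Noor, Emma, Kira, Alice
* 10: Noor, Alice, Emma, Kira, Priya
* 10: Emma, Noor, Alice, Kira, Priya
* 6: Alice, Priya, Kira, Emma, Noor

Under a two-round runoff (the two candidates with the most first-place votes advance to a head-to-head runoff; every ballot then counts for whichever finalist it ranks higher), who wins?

Alice

Round 1 first-place votes: Kira 0, Priya 23, Noor 10, Emma 10, Alice 13. Priya and Alice advance.
Runoff: Priya is ranked above Alice on 23 ballots, Alice above Priya on 33.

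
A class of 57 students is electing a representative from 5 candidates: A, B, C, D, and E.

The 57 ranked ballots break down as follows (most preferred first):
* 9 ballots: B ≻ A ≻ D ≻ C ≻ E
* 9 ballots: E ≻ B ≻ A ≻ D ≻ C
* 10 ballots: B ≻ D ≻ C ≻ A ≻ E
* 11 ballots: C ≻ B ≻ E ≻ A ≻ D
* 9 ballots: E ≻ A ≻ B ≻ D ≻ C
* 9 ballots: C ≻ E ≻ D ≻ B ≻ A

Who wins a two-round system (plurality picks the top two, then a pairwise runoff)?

Round 1 first-place votes: A 0, B 19, C 20, D 0, E 18. C and B advance.
Runoff: C is ranked above B on 20 ballots, B above C on 37.

B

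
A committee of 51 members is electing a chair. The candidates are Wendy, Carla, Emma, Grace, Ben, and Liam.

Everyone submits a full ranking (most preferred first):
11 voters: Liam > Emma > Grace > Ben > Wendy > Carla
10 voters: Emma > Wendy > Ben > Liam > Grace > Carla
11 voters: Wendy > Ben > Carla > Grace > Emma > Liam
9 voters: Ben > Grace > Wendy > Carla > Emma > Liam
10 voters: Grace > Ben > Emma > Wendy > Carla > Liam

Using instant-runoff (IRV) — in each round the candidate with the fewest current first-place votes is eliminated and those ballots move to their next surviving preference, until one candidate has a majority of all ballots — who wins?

Grace

Round 1: Wendy 11, Carla 0, Emma 10, Grace 10, Ben 9, Liam 11. Carla eliminated.
Round 2: Wendy 11, Emma 10, Grace 10, Ben 9, Liam 11. Ben eliminated.
Round 3: Wendy 11, Emma 10, Grace 19, Liam 11. Emma eliminated.
Round 4: Wendy 21, Grace 19, Liam 11. Liam eliminated.
Round 5: Wendy 21, Grace 30. Grace has a majority (≥26).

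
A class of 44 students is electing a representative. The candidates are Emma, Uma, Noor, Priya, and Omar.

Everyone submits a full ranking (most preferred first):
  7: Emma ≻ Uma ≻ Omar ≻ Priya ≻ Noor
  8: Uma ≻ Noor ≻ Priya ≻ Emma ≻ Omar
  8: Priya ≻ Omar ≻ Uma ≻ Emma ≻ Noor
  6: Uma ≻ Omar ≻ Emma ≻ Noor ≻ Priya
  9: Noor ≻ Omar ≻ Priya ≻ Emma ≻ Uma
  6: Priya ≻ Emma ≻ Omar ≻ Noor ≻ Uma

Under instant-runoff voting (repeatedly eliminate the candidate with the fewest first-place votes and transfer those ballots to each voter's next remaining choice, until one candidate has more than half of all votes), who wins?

Round 1: Emma 7, Uma 14, Noor 9, Priya 14, Omar 0. Omar eliminated.
Round 2: Emma 7, Uma 14, Noor 9, Priya 14. Emma eliminated.
Round 3: Uma 21, Noor 9, Priya 14. Noor eliminated.
Round 4: Uma 21, Priya 23. Priya has a majority (≥23).

Priya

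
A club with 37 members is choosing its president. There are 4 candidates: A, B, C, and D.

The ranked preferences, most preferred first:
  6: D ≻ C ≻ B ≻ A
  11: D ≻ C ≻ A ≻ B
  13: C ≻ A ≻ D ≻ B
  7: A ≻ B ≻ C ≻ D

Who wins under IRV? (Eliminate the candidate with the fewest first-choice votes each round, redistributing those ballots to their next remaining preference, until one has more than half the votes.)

Round 1: A 7, B 0, C 13, D 17. B eliminated.
Round 2: A 7, C 13, D 17. A eliminated.
Round 3: C 20, D 17. C has a majority (≥19).

C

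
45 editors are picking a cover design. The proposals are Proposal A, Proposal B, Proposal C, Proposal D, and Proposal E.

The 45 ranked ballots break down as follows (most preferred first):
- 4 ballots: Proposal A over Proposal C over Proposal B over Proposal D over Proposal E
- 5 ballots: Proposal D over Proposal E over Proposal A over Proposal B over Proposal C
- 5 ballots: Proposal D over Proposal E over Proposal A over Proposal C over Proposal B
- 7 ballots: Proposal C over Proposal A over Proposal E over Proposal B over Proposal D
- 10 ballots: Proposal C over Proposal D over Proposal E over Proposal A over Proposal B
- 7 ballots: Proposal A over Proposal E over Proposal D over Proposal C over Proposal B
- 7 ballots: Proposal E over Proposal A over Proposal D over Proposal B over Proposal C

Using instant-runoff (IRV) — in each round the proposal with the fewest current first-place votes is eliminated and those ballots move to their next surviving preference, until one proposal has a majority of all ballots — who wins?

Round 1: Proposal A 11, Proposal B 0, Proposal C 17, Proposal D 10, Proposal E 7. Proposal B eliminated.
Round 2: Proposal A 11, Proposal C 17, Proposal D 10, Proposal E 7. Proposal E eliminated.
Round 3: Proposal A 18, Proposal C 17, Proposal D 10. Proposal D eliminated.
Round 4: Proposal A 28, Proposal C 17. Proposal A has a majority (≥23).

Proposal A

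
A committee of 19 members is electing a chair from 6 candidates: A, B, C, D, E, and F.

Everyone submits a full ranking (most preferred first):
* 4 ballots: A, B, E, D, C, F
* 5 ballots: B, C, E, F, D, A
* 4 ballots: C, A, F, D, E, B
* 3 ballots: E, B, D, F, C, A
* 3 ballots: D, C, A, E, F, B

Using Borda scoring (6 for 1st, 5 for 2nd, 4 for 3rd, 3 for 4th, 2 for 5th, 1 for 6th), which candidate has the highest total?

A: 4×6 + 5×1 + 4×5 + 3×1 + 3×4 = 64
B: 4×5 + 5×6 + 4×1 + 3×5 + 3×1 = 72
C: 4×2 + 5×5 + 4×6 + 3×2 + 3×5 = 78
D: 4×3 + 5×2 + 4×3 + 3×4 + 3×6 = 64
E: 4×4 + 5×4 + 4×2 + 3×6 + 3×3 = 71
F: 4×1 + 5×3 + 4×4 + 3×3 + 3×2 = 50

C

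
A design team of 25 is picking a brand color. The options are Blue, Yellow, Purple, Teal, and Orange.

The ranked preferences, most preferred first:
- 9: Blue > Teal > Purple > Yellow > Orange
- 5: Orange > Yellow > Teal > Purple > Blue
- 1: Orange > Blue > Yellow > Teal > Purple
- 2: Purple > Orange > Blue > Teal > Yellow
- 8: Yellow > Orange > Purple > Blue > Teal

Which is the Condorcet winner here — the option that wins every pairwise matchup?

Yellow vs Blue: 13–12
Yellow vs Purple: 14–11
Yellow vs Teal: 14–11
Yellow vs Orange: 17–8
Yellow beats every other option.

Yellow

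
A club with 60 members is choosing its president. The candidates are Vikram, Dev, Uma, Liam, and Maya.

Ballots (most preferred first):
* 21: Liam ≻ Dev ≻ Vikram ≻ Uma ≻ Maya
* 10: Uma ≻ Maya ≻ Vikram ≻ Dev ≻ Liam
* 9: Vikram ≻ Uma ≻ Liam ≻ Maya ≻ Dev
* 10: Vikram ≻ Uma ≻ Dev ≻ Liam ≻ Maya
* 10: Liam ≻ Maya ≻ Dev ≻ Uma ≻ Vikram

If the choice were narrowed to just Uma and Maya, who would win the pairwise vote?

Uma

Uma is ranked above Maya on 50 ballots; Maya above Uma on 10.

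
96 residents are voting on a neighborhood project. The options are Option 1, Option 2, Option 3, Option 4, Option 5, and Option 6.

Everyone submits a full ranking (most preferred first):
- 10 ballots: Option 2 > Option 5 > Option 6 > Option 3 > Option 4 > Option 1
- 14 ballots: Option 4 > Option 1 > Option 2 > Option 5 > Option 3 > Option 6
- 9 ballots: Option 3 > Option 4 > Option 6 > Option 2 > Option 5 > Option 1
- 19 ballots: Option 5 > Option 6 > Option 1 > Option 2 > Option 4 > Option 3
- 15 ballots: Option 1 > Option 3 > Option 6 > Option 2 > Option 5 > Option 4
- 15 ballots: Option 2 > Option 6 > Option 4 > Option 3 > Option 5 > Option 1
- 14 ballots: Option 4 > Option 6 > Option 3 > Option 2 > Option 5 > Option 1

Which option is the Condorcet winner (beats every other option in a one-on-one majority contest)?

Option 6

Option 6 vs Option 1: 67–29
Option 6 vs Option 2: 57–39
Option 6 vs Option 3: 58–38
Option 6 vs Option 4: 59–37
Option 6 vs Option 5: 53–43
Option 6 beats every other option.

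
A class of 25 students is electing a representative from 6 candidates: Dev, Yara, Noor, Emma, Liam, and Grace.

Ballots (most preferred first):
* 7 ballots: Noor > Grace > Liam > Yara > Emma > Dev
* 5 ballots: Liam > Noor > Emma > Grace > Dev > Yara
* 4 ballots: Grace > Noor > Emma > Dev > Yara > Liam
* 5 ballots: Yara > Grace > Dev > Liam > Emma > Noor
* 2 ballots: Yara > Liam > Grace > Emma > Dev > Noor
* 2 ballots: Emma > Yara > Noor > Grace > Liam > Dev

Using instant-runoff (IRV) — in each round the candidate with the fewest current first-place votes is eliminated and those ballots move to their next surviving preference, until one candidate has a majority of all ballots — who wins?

Round 1: Dev 0, Yara 7, Noor 7, Emma 2, Liam 5, Grace 4. Dev eliminated.
Round 2: Yara 7, Noor 7, Emma 2, Liam 5, Grace 4. Emma eliminated.
Round 3: Yara 9, Noor 7, Liam 5, Grace 4. Grace eliminated.
Round 4: Yara 9, Noor 11, Liam 5. Liam eliminated.
Round 5: Yara 9, Noor 16. Noor has a majority (≥13).

Noor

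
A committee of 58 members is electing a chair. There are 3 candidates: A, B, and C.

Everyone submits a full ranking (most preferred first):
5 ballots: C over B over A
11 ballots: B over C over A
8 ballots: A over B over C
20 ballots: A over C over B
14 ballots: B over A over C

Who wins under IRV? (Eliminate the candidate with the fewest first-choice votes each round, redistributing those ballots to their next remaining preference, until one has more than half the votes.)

B

Round 1: A 28, B 25, C 5. C eliminated.
Round 2: A 28, B 30. B has a majority (≥30).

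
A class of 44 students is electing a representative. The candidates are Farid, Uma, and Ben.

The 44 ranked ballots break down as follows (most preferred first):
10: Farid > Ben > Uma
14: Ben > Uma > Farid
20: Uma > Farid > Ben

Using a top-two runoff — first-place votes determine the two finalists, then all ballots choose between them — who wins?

Round 1 first-place votes: Farid 10, Uma 20, Ben 14. Uma and Ben advance.
Runoff: Uma is ranked above Ben on 20 ballots, Ben above Uma on 24.

Ben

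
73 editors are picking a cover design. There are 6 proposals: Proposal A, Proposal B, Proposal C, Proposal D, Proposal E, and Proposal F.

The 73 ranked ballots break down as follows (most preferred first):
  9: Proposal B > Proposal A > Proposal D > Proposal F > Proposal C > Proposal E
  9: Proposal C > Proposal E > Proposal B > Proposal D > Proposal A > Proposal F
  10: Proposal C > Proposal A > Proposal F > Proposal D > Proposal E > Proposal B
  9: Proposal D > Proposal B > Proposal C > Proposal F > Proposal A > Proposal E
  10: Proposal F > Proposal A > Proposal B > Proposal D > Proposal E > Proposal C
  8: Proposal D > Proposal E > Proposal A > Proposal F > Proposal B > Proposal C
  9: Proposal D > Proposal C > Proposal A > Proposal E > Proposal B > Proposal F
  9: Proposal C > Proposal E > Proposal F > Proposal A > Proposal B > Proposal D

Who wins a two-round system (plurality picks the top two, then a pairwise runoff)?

Round 1 first-place votes: Proposal A 0, Proposal B 9, Proposal C 28, Proposal D 26, Proposal E 0, Proposal F 10. Proposal C and Proposal D advance.
Runoff: Proposal C is ranked above Proposal D on 28 ballots, Proposal D above Proposal C on 45.

Proposal D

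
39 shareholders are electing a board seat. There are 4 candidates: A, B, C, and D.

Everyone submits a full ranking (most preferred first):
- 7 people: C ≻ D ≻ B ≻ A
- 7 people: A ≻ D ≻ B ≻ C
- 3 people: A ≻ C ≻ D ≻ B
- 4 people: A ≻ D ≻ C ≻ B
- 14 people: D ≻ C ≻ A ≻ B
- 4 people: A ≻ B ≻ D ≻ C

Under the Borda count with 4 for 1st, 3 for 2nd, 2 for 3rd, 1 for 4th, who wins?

A: 7×1 + 7×4 + 3×4 + 4×4 + 14×2 + 4×4 = 107
B: 7×2 + 7×2 + 3×1 + 4×1 + 14×1 + 4×3 = 61
C: 7×4 + 7×1 + 3×3 + 4×2 + 14×3 + 4×1 = 98
D: 7×3 + 7×3 + 3×2 + 4×3 + 14×4 + 4×2 = 124

D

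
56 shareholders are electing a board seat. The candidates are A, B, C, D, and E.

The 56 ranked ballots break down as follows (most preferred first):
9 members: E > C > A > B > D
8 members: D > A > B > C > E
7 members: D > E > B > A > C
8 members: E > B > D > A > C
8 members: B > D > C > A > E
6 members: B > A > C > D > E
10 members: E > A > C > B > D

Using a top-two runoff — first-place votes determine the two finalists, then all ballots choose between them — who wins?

D

Round 1 first-place votes: A 0, B 14, C 0, D 15, E 27. E and D advance.
Runoff: E is ranked above D on 27 ballots, D above E on 29.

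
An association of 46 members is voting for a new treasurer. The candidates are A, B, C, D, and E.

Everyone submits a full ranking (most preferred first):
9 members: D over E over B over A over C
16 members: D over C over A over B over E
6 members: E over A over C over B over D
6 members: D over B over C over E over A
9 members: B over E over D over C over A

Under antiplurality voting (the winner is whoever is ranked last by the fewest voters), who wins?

Last-place votes: A 15, B 0, C 9, D 6, E 16.

B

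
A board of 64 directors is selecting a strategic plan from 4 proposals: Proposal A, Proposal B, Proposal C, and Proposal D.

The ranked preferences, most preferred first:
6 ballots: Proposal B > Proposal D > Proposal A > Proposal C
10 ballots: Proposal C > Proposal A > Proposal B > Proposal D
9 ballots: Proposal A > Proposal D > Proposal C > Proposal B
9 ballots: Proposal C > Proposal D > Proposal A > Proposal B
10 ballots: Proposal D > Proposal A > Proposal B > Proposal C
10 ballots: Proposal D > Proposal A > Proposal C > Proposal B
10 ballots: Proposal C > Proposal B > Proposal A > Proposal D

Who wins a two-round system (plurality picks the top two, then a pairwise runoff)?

Round 1 first-place votes: Proposal A 9, Proposal B 6, Proposal C 29, Proposal D 20. Proposal C and Proposal D advance.
Runoff: Proposal C is ranked above Proposal D on 29 ballots, Proposal D above Proposal C on 35.

Proposal D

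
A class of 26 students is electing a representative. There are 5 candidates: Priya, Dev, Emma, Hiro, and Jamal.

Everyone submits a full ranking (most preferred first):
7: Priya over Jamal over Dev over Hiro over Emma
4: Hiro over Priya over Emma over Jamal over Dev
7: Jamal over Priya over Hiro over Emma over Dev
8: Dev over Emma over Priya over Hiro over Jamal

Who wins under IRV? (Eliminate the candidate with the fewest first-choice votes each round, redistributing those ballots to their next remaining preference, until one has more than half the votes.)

Priya

Round 1: Priya 7, Dev 8, Emma 0, Hiro 4, Jamal 7. Emma eliminated.
Round 2: Priya 7, Dev 8, Hiro 4, Jamal 7. Hiro eliminated.
Round 3: Priya 11, Dev 8, Jamal 7. Jamal eliminated.
Round 4: Priya 18, Dev 8. Priya has a majority (≥14).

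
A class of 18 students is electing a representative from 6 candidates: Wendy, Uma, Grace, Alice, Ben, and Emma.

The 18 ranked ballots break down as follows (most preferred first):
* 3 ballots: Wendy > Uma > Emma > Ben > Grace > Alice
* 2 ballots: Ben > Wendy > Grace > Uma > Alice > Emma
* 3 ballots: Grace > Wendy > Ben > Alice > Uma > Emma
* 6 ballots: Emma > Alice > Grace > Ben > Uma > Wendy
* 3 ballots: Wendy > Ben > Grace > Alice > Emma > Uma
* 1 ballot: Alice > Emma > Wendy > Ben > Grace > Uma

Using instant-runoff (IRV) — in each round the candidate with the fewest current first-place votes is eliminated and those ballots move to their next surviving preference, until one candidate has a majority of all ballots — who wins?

Wendy

Round 1: Wendy 6, Uma 0, Grace 3, Alice 1, Ben 2, Emma 6. Uma eliminated.
Round 2: Wendy 6, Grace 3, Alice 1, Ben 2, Emma 6. Alice eliminated.
Round 3: Wendy 6, Grace 3, Ben 2, Emma 7. Ben eliminated.
Round 4: Wendy 8, Grace 3, Emma 7. Grace eliminated.
Round 5: Wendy 11, Emma 7. Wendy has a majority (≥10).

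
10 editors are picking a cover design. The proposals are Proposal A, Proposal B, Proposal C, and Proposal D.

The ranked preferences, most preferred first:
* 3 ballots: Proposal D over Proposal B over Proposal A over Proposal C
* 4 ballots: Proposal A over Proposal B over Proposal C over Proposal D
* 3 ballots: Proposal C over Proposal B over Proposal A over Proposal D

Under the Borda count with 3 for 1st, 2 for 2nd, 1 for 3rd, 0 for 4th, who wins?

Proposal A: 3×1 + 4×3 + 3×1 = 18
Proposal B: 3×2 + 4×2 + 3×2 = 20
Proposal C: 3×0 + 4×1 + 3×3 = 13
Proposal D: 3×3 + 4×0 + 3×0 = 9

Proposal B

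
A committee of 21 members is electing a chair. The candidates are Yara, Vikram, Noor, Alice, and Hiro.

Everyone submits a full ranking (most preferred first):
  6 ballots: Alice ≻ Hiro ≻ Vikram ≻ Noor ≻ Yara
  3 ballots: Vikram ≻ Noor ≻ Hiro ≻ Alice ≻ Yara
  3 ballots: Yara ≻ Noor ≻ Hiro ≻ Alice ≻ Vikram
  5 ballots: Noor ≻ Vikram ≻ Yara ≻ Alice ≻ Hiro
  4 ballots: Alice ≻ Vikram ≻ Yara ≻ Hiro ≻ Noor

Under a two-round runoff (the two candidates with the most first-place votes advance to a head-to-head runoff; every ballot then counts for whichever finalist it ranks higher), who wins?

Round 1 first-place votes: Yara 3, Vikram 3, Noor 5, Alice 10, Hiro 0. Alice and Noor advance.
Runoff: Alice is ranked above Noor on 10 ballots, Noor above Alice on 11.

Noor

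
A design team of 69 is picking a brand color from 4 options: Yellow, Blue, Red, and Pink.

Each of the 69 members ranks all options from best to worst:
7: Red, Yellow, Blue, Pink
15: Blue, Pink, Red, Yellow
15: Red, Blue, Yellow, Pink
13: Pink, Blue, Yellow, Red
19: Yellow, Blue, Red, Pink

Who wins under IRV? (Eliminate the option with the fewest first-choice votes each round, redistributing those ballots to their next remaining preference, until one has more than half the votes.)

Round 1: Yellow 19, Blue 15, Red 22, Pink 13. Pink eliminated.
Round 2: Yellow 19, Blue 28, Red 22. Yellow eliminated.
Round 3: Blue 47, Red 22. Blue has a majority (≥35).

Blue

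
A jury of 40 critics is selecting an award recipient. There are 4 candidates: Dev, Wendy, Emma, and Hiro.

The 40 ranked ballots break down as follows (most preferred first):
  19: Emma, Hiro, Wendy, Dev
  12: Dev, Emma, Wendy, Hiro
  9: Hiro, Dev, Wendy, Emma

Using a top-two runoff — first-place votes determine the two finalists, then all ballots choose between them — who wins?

Dev

Round 1 first-place votes: Dev 12, Wendy 0, Emma 19, Hiro 9. Emma and Dev advance.
Runoff: Emma is ranked above Dev on 19 ballots, Dev above Emma on 21.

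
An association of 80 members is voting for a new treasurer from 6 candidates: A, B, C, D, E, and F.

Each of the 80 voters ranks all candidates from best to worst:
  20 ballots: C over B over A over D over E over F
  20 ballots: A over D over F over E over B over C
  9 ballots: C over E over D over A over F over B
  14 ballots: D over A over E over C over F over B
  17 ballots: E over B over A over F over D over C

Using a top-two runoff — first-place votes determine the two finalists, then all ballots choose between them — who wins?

A

Round 1 first-place votes: A 20, B 0, C 29, D 14, E 17, F 0. C and A advance.
Runoff: C is ranked above A on 29 ballots, A above C on 51.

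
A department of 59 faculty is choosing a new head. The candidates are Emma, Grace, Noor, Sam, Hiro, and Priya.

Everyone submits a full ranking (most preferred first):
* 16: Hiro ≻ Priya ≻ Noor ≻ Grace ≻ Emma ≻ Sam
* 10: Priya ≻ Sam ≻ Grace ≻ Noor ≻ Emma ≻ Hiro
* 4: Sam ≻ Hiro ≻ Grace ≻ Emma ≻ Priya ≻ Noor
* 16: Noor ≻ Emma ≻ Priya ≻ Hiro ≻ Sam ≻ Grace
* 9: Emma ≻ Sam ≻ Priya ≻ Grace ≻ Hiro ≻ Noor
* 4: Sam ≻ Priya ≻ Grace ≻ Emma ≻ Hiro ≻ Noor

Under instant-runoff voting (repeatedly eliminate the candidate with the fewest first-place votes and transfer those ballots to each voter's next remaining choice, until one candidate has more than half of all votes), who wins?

Round 1: Emma 9, Grace 0, Noor 16, Sam 8, Hiro 16, Priya 10. Grace eliminated.
Round 2: Emma 9, Noor 16, Sam 8, Hiro 16, Priya 10. Sam eliminated.
Round 3: Emma 9, Noor 16, Hiro 20, Priya 14. Emma eliminated.
Round 4: Noor 16, Hiro 20, Priya 23. Noor eliminated.
Round 5: Hiro 20, Priya 39. Priya has a majority (≥30).

Priya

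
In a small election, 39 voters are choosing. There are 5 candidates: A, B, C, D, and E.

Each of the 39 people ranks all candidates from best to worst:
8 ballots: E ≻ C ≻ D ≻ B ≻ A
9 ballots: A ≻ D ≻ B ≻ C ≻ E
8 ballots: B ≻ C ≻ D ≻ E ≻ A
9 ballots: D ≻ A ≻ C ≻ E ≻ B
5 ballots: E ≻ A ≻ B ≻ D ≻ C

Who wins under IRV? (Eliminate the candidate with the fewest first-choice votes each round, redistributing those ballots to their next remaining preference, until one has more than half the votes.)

Round 1: A 9, B 8, C 0, D 9, E 13. C eliminated.
Round 2: A 9, B 8, D 9, E 13. B eliminated.
Round 3: A 9, D 17, E 13. A eliminated.
Round 4: D 26, E 13. D has a majority (≥20).

D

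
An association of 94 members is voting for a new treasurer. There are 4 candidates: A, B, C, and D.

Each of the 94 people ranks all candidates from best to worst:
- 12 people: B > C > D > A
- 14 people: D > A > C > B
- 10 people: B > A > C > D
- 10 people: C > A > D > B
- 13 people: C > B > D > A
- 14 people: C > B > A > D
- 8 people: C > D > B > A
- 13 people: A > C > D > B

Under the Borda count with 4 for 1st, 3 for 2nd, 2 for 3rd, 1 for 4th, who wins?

C

A: 12×1 + 14×3 + 10×3 + 10×3 + 13×1 + 14×2 + 8×1 + 13×4 = 215
B: 12×4 + 14×1 + 10×4 + 10×1 + 13×3 + 14×3 + 8×2 + 13×1 = 222
C: 12×3 + 14×2 + 10×2 + 10×4 + 13×4 + 14×4 + 8×4 + 13×3 = 303
D: 12×2 + 14×4 + 10×1 + 10×2 + 13×2 + 14×1 + 8×3 + 13×2 = 200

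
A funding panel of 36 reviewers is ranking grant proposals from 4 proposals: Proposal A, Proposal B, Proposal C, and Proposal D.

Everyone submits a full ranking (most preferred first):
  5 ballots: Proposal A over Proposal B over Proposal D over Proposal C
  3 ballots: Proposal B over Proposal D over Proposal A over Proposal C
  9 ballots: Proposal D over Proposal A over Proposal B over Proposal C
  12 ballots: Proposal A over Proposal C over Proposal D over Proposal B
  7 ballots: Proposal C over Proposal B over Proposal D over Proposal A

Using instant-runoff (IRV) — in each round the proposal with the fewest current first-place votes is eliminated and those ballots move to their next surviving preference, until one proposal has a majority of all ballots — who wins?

Proposal D

Round 1: Proposal A 17, Proposal B 3, Proposal C 7, Proposal D 9. Proposal B eliminated.
Round 2: Proposal A 17, Proposal C 7, Proposal D 12. Proposal C eliminated.
Round 3: Proposal A 17, Proposal D 19. Proposal D has a majority (≥19).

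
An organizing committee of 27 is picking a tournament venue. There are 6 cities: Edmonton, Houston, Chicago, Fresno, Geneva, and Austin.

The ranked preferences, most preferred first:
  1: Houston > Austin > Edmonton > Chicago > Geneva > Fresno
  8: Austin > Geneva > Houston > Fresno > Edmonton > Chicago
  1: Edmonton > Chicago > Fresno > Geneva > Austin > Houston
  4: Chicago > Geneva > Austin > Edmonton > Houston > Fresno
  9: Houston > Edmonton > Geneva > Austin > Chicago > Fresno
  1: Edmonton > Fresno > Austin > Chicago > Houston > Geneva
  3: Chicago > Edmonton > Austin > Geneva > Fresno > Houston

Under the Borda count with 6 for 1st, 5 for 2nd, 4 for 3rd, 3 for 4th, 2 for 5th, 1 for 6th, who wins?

Edmonton: 1×4 + 8×2 + 1×6 + 4×3 + 9×5 + 1×6 + 3×5 = 104
Houston: 1×6 + 8×4 + 1×1 + 4×2 + 9×6 + 1×2 + 3×1 = 106
Chicago: 1×3 + 8×1 + 1×5 + 4×6 + 9×2 + 1×3 + 3×6 = 79
Fresno: 1×1 + 8×3 + 1×4 + 4×1 + 9×1 + 1×5 + 3×2 = 53
Geneva: 1×2 + 8×5 + 1×3 + 4×5 + 9×4 + 1×1 + 3×3 = 111
Austin: 1×5 + 8×6 + 1×2 + 4×4 + 9×3 + 1×4 + 3×4 = 114

Austin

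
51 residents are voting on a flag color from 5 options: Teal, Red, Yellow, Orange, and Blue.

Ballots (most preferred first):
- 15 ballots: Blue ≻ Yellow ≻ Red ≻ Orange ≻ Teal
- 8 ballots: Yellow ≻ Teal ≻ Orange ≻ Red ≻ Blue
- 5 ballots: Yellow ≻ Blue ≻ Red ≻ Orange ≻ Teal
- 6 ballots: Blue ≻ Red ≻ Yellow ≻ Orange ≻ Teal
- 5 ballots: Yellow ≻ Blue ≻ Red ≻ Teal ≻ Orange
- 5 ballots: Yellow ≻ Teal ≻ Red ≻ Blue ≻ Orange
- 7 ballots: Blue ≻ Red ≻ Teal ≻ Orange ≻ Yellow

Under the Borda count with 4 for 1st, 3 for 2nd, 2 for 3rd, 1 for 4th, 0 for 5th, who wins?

Teal: 15×0 + 8×3 + 5×0 + 6×0 + 5×1 + 5×3 + 7×2 = 58
Red: 15×2 + 8×1 + 5×2 + 6×3 + 5×2 + 5×2 + 7×3 = 107
Yellow: 15×3 + 8×4 + 5×4 + 6×2 + 5×4 + 5×4 + 7×0 = 149
Orange: 15×1 + 8×2 + 5×1 + 6×1 + 5×0 + 5×0 + 7×1 = 49
Blue: 15×4 + 8×0 + 5×3 + 6×4 + 5×3 + 5×1 + 7×4 = 147

Yellow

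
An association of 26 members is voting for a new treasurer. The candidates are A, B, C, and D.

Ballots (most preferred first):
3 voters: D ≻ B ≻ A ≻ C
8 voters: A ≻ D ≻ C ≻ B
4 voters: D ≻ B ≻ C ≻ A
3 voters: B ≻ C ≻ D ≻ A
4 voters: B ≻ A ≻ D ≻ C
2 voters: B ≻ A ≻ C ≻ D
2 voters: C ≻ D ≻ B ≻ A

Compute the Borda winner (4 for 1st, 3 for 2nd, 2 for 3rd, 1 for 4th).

D

A: 3×2 + 8×4 + 4×1 + 3×1 + 4×3 + 2×3 + 2×1 = 65
B: 3×3 + 8×1 + 4×3 + 3×4 + 4×4 + 2×4 + 2×2 = 69
C: 3×1 + 8×2 + 4×2 + 3×3 + 4×1 + 2×2 + 2×4 = 52
D: 3×4 + 8×3 + 4×4 + 3×2 + 4×2 + 2×1 + 2×3 = 74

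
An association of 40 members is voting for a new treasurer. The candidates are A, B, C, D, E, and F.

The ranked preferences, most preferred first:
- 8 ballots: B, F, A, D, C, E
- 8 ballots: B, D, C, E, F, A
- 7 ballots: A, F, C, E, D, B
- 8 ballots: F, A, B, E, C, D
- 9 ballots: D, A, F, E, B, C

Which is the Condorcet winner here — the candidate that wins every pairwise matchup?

F vs A: 24–16
F vs B: 24–16
F vs C: 32–8
F vs D: 23–17
F vs E: 32–8
F beats every other candidate.

F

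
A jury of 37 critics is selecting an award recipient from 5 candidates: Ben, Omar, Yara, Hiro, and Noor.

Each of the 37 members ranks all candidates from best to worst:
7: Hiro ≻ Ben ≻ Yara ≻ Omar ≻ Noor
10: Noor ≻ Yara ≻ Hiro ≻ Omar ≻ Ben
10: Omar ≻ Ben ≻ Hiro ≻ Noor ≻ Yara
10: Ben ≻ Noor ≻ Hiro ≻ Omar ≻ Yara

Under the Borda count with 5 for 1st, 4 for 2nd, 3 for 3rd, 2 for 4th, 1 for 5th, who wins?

Ben: 7×4 + 10×1 + 10×4 + 10×5 = 128
Omar: 7×2 + 10×2 + 10×5 + 10×2 = 104
Yara: 7×3 + 10×4 + 10×1 + 10×1 = 81
Hiro: 7×5 + 10×3 + 10×3 + 10×3 = 125
Noor: 7×1 + 10×5 + 10×2 + 10×4 = 117

Ben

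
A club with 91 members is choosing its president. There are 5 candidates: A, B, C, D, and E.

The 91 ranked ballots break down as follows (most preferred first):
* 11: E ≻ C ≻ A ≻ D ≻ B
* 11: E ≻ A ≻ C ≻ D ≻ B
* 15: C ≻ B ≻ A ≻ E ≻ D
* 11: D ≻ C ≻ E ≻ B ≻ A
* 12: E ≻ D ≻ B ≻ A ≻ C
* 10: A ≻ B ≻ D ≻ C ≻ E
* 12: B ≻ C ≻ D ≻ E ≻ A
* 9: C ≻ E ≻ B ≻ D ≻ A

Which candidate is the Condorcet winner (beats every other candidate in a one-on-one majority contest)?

C vs A: 58–33
C vs B: 57–34
C vs D: 58–33
C vs E: 57–34
C beats every other candidate.

C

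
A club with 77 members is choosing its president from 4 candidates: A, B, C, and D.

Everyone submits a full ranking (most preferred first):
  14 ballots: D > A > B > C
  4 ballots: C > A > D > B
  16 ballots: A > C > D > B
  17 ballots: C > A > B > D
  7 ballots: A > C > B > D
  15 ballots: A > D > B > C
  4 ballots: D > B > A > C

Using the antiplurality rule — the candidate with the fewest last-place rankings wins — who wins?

A

Last-place votes: A 0, B 20, C 33, D 24.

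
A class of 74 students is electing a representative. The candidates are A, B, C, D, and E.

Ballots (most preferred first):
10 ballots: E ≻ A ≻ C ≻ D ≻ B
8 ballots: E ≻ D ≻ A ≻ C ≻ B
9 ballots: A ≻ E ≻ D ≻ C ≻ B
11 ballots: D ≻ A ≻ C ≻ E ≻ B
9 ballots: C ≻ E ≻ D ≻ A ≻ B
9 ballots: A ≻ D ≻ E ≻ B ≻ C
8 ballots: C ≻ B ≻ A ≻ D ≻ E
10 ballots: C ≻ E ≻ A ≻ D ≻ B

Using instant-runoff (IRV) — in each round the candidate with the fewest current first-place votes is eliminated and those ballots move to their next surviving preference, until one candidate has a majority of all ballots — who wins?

Round 1: A 18, B 0, C 27, D 11, E 18. B eliminated.
Round 2: A 18, C 27, D 11, E 18. D eliminated.
Round 3: A 29, C 27, E 18. E eliminated.
Round 4: A 47, C 27. A has a majority (≥38).

A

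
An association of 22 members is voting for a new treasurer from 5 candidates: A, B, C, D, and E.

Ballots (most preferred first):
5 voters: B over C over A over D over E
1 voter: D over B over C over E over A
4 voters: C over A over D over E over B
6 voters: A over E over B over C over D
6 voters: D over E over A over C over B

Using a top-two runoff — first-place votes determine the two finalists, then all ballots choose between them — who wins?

A

Round 1 first-place votes: A 6, B 5, C 4, D 7, E 0. D and A advance.
Runoff: D is ranked above A on 7 ballots, A above D on 15.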